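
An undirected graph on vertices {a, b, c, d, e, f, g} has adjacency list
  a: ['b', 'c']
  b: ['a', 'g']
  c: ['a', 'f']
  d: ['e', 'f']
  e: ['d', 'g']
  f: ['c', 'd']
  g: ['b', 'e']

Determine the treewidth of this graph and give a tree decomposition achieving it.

Treewidth 2.
One optimal decomposition is:
Bags: B1 = {a, b, c}  B2 = {b, c, g}  B3 = {c, e, g}  B4 = {c, d, e}  B5 = {c, d, f}
Tree: B1–B2, B2–B3, B3–B4, B4–B5

Every bag has size at most 3, so the width is 3 − 1 = 2 and tw(G) ≤ 2. The edges c–a–b–g–e–d–f–c form a cycle, so G is not a tree and its treewidth is at least 2. Combining the bounds, tw(G) = 2.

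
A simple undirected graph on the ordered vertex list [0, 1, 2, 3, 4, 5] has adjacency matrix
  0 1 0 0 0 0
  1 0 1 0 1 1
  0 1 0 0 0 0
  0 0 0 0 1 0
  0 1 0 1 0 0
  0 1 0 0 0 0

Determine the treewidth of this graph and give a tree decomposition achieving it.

Treewidth 1.
One such decomposition:
Bags: B1 = {1, 2}  B2 = {1, 4}  B3 = {0, 1}  B4 = {1, 5}  B5 = {3, 4}
Tree: B1–B2, B2–B3, B1–B4, B2–B5

Every bag has size at most 2, so the width is 2 − 1 = 1 and tw(G) ≤ 1. Since G has at least one edge (e.g. 1–2), it is not an edgeless graph, so tw(G) ≥ 1. Hence tw(G) = 1 exactly.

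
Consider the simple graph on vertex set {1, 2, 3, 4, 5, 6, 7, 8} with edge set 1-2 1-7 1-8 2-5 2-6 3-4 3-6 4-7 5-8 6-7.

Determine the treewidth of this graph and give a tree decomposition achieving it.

Every bag has size at most 3, so the width is 3 − 1 = 2 and tw(G) ≤ 2. Since 3–4–7–6–3 is a cycle in G, G is not acyclic. Forests are exactly the graphs of treewidth ≤ 1, so tw(G) ≥ 2. Hence tw(G) = 2 exactly.

Treewidth 2.
One optimal decomposition is:
Bags: B1 = {3, 4, 6}  B2 = {4, 6, 7}  B3 = {2, 6, 7}  B4 = {1, 2, 7}  B5 = {1, 2, 5}  B6 = {1, 5, 8}
Tree: B1–B2, B2–B3, B3–B4, B4–B5, B5–B6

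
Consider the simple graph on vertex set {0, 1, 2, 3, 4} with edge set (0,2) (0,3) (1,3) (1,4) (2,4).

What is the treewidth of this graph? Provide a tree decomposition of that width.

Treewidth 2.
Bags: B1 = {0, 2, 3}  B2 = {1, 2, 3}  B3 = {1, 2, 4}
Tree: B1–B2, B2–B3

The largest bag has 3 vertices, giving width 2; this decomposition certifies tw(G) ≤ 2. The edges 2–0–3–1–4–2 form a cycle, so G is not a tree and its treewidth is at least 2. Hence tw(G) = 2 exactly.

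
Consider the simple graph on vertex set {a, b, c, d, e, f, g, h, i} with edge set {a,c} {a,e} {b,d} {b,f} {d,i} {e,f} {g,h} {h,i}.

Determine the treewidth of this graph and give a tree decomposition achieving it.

Treewidth 1.
Bags: B1 = {g, h}  B2 = {h, i}  B3 = {d, i}  B4 = {b, d}  B5 = {b, f}  B6 = {e, f}  B7 = {a, e}  B8 = {a, c}
Tree: B1–B2, B2–B3, B3–B4, B4–B5, B5–B6, B6–B7, B7–B8

Every bag has size at most 2, so the width is 2 − 1 = 1 and tw(G) ≤ 1. G has an edge, so its treewidth is at least 1. Combining the bounds, tw(G) = 1.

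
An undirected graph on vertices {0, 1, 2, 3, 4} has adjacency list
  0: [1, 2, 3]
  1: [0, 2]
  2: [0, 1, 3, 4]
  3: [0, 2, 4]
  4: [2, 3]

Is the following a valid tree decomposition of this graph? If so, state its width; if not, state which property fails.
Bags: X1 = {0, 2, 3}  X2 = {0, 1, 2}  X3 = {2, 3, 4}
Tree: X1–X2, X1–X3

Vertex coverage: the bags together contain {0, 1, 2, 3, 4}, the full vertex set. Edge coverage: each edge of G has both endpoints in at least one bag. Running intersection: for every vertex, the bags containing it form a connected subtree. All three properties hold, so this is a valid tree decomposition of width max|bag| − 1 = 2, and hence tw(G) ≤ 2.

Yes; width 2.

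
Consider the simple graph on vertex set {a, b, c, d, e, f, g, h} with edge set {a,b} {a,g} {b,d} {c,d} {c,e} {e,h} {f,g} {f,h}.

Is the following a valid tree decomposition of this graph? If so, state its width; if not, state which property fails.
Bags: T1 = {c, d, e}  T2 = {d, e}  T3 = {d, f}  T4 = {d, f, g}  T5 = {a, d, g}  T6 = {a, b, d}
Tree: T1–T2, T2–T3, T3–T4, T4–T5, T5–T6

No — vertex h appears in no bag.

A tree decomposition must satisfy three properties: every vertex lies in some bag; for every edge, both endpoints lie together in some bag; and for every vertex, the bags containing it form a connected subtree. Here vertex h appears in no bag, so the decomposition is invalid.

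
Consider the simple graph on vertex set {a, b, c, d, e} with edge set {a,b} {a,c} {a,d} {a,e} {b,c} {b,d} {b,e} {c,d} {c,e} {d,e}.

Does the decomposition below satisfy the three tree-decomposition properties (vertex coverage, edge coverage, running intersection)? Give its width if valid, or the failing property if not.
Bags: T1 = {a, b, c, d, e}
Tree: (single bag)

Vertex coverage: the bags together contain {a, b, c, d, e}, the full vertex set. Edge coverage: each edge of G has both endpoints in at least one bag. Running intersection: for every vertex, the bags containing it form a connected subtree. All three properties hold, so this is a valid tree decomposition of width max|bag| − 1 = 4, and hence tw(G) ≤ 4.

Yes; width 4.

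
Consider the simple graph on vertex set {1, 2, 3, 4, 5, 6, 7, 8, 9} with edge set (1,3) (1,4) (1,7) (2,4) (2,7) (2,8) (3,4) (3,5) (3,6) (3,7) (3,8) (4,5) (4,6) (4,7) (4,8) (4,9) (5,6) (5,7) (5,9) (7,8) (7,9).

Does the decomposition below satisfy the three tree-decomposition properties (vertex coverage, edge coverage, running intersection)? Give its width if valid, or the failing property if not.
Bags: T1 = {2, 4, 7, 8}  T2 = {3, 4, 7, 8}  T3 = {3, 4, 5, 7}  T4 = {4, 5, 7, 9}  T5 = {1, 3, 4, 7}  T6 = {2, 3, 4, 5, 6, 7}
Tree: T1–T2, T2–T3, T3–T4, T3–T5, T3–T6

No — bags containing vertex 2 are not connected in the tree.

A tree decomposition must satisfy three properties: every vertex lies in some bag; for every edge, both endpoints lie together in some bag; and for every vertex, the bags containing it form a connected subtree. Here bags containing vertex 2 are not connected in the tree, so the decomposition is invalid.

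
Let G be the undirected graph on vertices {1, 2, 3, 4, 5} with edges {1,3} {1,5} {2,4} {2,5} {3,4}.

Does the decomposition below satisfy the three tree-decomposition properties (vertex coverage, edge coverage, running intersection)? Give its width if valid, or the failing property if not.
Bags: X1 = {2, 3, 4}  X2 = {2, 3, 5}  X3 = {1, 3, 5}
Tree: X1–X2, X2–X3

Vertex coverage: the bags together contain {1, 2, 3, 4, 5}, the full vertex set. Edge coverage: each edge of G has both endpoints in at least one bag. Running intersection: for every vertex, the bags containing it form a connected subtree. All three properties hold, so this is a valid tree decomposition of width max|bag| − 1 = 2, and hence tw(G) ≤ 2.

Yes; width 2.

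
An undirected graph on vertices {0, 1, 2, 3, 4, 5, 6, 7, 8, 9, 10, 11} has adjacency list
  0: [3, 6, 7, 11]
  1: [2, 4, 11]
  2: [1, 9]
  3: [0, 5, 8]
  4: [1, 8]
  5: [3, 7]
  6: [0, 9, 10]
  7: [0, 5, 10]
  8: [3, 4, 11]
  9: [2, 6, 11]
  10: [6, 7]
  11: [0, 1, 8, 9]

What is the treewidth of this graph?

3

A width-3 tree decomposition is:
Bags: B1 = {5, 6, 7, 10}  B2 = {0, 5, 6, 7}  B3 = {0, 3, 5, 6}  B4 = {0, 3, 6, 9}  B5 = {0, 3, 9, 11}  B6 = {3, 8, 9, 11}  B7 = {2, 8, 9, 11}  B8 = {1, 2, 8, 11}  B9 = {1, 2, 4, 8}
Tree: B1–B2, B2–B3, B3–B4, B4–B5, B5–B6, B6–B7, B7–B8, B8–B9
Every bag has size at most 4, so the width is 4 − 1 = 3 and tw(G) ≤ 3. For the lower bound: the 4 vertex sets {5,7,10}, {6}, {0}, {3,8,9,11} are disjoint, each induces a connected subgraph, and every pair is joined by at least one edge of G. Contracting each set to a single vertex therefore yields K_{4} as a minor, and since treewidth is minor-monotone, tw(G) ≥ tw(K_{4}) = 3. The upper and lower bounds meet at 3, so that is the treewidth.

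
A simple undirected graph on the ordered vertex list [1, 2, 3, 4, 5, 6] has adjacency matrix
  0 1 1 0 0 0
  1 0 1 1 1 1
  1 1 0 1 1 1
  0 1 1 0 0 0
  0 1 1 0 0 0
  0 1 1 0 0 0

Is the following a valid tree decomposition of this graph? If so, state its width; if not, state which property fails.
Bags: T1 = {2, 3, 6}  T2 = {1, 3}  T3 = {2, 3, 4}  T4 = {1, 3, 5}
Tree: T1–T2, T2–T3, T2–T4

A tree decomposition must satisfy three properties: every vertex lies in some bag; for every edge, both endpoints lie together in some bag; and for every vertex, the bags containing it form a connected subtree. Here edge (2,1) lies in no bag, so the decomposition is invalid.

No — edge (2,1) lies in no bag.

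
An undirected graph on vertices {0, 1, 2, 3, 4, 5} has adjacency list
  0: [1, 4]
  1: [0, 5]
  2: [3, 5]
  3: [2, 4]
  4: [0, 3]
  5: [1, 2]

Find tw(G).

A width-2 tree decomposition is:
Bags: B1 = {2, 3, 5}  B2 = {1, 3, 5}  B3 = {0, 1, 3}  B4 = {0, 3, 4}
Tree: B1–B2, B2–B3, B3–B4
The largest bag has 3 vertices, giving width 2; this decomposition certifies tw(G) ≤ 2. Since 3–2–5–1–0–4–3 is a cycle in G, G is not acyclic. Forests are exactly the graphs of treewidth ≤ 1, so tw(G) ≥ 2. The upper and lower bounds meet at 2, so that is the treewidth.

2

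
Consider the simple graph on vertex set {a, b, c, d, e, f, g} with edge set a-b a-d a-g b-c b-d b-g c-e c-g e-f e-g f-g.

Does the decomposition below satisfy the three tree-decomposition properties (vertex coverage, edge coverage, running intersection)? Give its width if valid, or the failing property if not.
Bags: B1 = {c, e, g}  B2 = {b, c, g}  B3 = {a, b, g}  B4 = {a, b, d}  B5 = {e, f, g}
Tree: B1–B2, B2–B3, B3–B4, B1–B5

Checking the three conditions: (i) the bags cover all of {a, b, c, d, e, f, g}; (ii) for each edge, some bag contains both endpoints; (iii) the bags containing any fixed vertex form a subtree. All hold, so the decomposition is valid with width 3 − 1 = 2.

Yes; width 2.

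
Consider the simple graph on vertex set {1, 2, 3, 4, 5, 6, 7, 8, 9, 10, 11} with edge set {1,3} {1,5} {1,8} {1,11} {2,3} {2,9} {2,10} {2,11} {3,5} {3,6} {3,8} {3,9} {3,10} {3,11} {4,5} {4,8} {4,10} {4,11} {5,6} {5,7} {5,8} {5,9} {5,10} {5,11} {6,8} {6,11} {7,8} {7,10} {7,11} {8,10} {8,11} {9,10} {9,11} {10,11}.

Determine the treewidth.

A width-4 tree decomposition is:
Bags: B1 = {3, 5, 8, 10, 11}  B2 = {4, 5, 8, 10, 11}  B3 = {1, 3, 5, 8, 11}  B4 = {5, 7, 8, 10, 11}  B5 = {3, 5, 9, 10, 11}  B6 = {3, 5, 6, 8, 11}  B7 = {2, 3, 9, 10, 11}
Tree: B1–B2, B1–B3, B1–B4, B1–B5, B3–B6, B5–B7
The largest bag has 5 vertices, giving width 4; this decomposition certifies tw(G) ≤ 4. For the lower bound, the 5 vertices {2, 3, 9, 10, 11} are pairwise adjacent, and any tree decomposition puts a clique entirely inside one bag — forcing width ≥ 4. Therefore the treewidth is 4.

4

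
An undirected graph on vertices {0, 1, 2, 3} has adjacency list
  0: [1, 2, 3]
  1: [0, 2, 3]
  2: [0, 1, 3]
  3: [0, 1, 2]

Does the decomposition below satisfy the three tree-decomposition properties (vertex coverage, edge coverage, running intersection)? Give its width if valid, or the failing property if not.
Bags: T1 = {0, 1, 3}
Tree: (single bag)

A tree decomposition must satisfy three properties: every vertex lies in some bag; for every edge, both endpoints lie together in some bag; and for every vertex, the bags containing it form a connected subtree. Here vertex 2 appears in no bag, so the decomposition is invalid.

No — vertex 2 appears in no bag.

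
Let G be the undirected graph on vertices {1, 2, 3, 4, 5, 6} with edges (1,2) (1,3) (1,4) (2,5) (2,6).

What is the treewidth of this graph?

A width-1 tree decomposition is:
Bags: B1 = {1, 2}  B2 = {2, 5}  B3 = {2, 6}  B4 = {1, 3}  B5 = {1, 4}
Tree: B1–B2, B2–B3, B1–B4, B4–B5
The largest bag has 2 vertices, giving width 1; this decomposition certifies tw(G) ≤ 1. Since G has at least one edge (e.g. 2–1), it is not an edgeless graph, so tw(G) ≥ 1. Therefore the treewidth is 1.

1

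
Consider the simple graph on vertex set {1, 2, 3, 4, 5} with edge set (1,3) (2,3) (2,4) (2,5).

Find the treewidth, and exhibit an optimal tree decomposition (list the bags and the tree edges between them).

Treewidth 1.
Bags: B1 = {2, 3}  B2 = {1, 3}  B3 = {2, 4}  B4 = {2, 5}
Tree: B1–B2, B1–B3, B3–B4

Every bag has size at most 2, so the width is 2 − 1 = 1 and tw(G) ≤ 1. Any graph with an edge has treewidth ≥ 1, and G has the edge 3–2. The upper and lower bounds meet at 1, so that is the treewidth.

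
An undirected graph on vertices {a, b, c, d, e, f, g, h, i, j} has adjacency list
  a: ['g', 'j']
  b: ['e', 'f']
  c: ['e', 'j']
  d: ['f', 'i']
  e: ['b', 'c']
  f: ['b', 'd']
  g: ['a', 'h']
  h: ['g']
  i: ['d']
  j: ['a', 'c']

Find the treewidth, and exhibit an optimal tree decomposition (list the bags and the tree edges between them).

Every bag has size at most 2, so the width is 2 − 1 = 1 and tw(G) ≤ 1. G has an edge, so its treewidth is at least 1. Combining the bounds, tw(G) = 1.

Treewidth 1.
One such decomposition:
Bags: B1 = {d, i}  B2 = {d, f}  B3 = {b, f}  B4 = {b, e}  B5 = {c, e}  B6 = {c, j}  B7 = {a, j}  B8 = {a, g}  B9 = {g, h}
Tree: B1–B2, B2–B3, B3–B4, B4–B5, B5–B6, B6–B7, B7–B8, B8–B9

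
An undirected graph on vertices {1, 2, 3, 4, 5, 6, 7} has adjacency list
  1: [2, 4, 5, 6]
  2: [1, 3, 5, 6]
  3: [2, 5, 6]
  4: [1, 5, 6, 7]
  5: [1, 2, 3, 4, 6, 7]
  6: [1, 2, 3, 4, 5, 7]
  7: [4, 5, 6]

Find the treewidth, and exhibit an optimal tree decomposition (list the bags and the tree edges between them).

Each bag holds 4 vertices, so the decomposition has width 3, which upper-bounds the treewidth. For the lower bound, the 4 vertices {1, 2, 5, 6} are pairwise adjacent, and any tree decomposition puts a clique entirely inside one bag — forcing width ≥ 3. Hence tw(G) = 3 exactly.

Treewidth 3.
Bags: B1 = {1, 4, 5, 6}  B2 = {1, 2, 5, 6}  B3 = {4, 5, 6, 7}  B4 = {2, 3, 5, 6}
Tree: B1–B2, B1–B3, B2–B4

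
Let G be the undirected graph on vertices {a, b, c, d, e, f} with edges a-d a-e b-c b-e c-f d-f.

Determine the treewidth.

A width-2 tree decomposition is:
Bags: B1 = {a, d, e}  B2 = {d, e, f}  B3 = {c, e, f}  B4 = {b, c, e}
Tree: B1–B2, B2–B3, B3–B4
Every bag has size at most 3, so the width is 3 − 1 = 2 and tw(G) ≤ 2. Since e–a–d–f–c–b–e is a cycle in G, G is not acyclic. Forests are exactly the graphs of treewidth ≤ 1, so tw(G) ≥ 2. Therefore the treewidth is 2.

2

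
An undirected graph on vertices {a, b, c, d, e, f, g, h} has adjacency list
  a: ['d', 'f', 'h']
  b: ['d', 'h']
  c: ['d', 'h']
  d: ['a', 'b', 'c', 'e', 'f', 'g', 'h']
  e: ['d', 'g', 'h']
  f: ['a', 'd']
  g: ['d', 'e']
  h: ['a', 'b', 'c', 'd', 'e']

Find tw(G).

A width-2 tree decomposition is:
Bags: B1 = {d, e, g}  B2 = {d, e, h}  B3 = {b, d, h}  B4 = {a, d, h}  B5 = {c, d, h}  B6 = {a, d, f}
Tree: B1–B2, B2–B3, B3–B4, B2–B5, B4–B6
The largest bag has 3 vertices, giving width 2; this decomposition certifies tw(G) ≤ 2. For the lower bound, the 3 vertices {d, e, g} are pairwise adjacent, and any tree decomposition puts a clique entirely inside one bag — forcing width ≥ 2. Hence tw(G) = 2 exactly.

2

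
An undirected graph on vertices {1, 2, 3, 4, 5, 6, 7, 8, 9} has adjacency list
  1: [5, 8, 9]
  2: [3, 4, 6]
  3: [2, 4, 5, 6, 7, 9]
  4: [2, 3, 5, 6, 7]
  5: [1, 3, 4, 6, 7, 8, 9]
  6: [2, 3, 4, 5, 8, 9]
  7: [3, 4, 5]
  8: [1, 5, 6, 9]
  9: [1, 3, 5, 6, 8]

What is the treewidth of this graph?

3

A width-3 tree decomposition is:
Bags: B1 = {3, 4, 5, 6}  B2 = {2, 3, 4, 6}  B3 = {3, 5, 6, 9}  B4 = {5, 6, 8, 9}  B5 = {3, 4, 5, 7}  B6 = {1, 5, 8, 9}
Tree: B1–B2, B1–B3, B3–B4, B1–B5, B4–B6
Every bag has size at most 4, so the width is 4 − 1 = 3 and tw(G) ≤ 3. Conversely, {2, 3, 4, 6} is a clique of size 4, and the vertices of any clique must share a bag in every tree decomposition; so some bag has ≥ 4 vertices and tw(G) ≥ 3. Combining the bounds, tw(G) = 3.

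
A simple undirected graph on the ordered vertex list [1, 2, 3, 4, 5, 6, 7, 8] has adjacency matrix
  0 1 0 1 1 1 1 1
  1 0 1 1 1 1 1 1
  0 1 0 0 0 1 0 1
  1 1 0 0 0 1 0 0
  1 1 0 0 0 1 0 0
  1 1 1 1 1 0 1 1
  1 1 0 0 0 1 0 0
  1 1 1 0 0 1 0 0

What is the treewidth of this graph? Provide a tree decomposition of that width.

Every bag has size at most 4, so the width is 4 − 1 = 3 and tw(G) ≤ 3. For the lower bound, the 4 vertices {1, 2, 6, 8} are pairwise adjacent, and any tree decomposition puts a clique entirely inside one bag — forcing width ≥ 3. Combining the bounds, tw(G) = 3.

Treewidth 3.
One optimal decomposition is:
Bags: B1 = {1, 2, 5, 6}  B2 = {1, 2, 6, 8}  B3 = {1, 2, 6, 7}  B4 = {1, 2, 4, 6}  B5 = {2, 3, 6, 8}
Tree: B1–B2, B2–B3, B2–B4, B2–B5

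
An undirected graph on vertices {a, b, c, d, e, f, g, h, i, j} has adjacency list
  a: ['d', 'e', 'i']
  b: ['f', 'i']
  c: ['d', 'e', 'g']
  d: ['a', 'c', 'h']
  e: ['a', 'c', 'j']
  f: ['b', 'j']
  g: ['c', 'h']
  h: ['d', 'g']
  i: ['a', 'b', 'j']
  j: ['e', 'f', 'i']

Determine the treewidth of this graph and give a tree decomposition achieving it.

Treewidth 2.
One such decomposition:
Bags: B1 = {c, g, h}  B2 = {c, d, h}  B3 = {c, d, e}  B4 = {a, d, e}  B5 = {a, e, j}  B6 = {a, i, j}  B7 = {f, i, j}  B8 = {b, f, i}
Tree: B1–B2, B2–B3, B3–B4, B4–B5, B5–B6, B6–B7, B7–B8

The largest bag has 3 vertices, giving width 2; this decomposition certifies tw(G) ≤ 2. Since g–h–d–c–g is a cycle in G, G is not acyclic. Forests are exactly the graphs of treewidth ≤ 1, so tw(G) ≥ 2. The upper and lower bounds meet at 2, so that is the treewidth.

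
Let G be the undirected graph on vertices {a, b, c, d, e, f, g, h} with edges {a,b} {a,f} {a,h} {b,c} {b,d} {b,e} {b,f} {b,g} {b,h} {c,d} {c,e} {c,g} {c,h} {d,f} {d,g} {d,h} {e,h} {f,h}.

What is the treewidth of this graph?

A width-3 tree decomposition is:
Bags: B1 = {b, c, d, h}  B2 = {b, d, f, h}  B3 = {b, c, e, h}  B4 = {b, c, d, g}  B5 = {a, b, f, h}
Tree: B1–B2, B1–B3, B1–B4, B2–B5
Every bag has size at most 4, so the width is 4 − 1 = 3 and tw(G) ≤ 3. Conversely, {b, c, d, g} is a clique of size 4, and the vertices of any clique must share a bag in every tree decomposition; so some bag has ≥ 4 vertices and tw(G) ≥ 3. Combining the bounds, tw(G) = 3.

3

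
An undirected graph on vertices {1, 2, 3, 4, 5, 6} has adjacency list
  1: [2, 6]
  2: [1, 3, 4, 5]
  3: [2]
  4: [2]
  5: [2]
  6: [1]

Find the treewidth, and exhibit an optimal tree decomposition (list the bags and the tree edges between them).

Treewidth 1.
One such decomposition:
Bags: B1 = {2, 3}  B2 = {2, 4}  B3 = {2, 5}  B4 = {1, 2}  B5 = {1, 6}
Tree: B1–B2, B2–B3, B1–B4, B4–B5

Each bag holds 2 vertices, so the decomposition has width 1, which upper-bounds the treewidth. Since G has at least one edge (e.g. 3–2), it is not an edgeless graph, so tw(G) ≥ 1. Combining the bounds, tw(G) = 1.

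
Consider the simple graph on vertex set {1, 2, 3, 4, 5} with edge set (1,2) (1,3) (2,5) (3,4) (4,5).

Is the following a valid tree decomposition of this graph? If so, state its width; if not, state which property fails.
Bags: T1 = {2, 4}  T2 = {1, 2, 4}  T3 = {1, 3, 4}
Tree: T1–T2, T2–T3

A tree decomposition must satisfy three properties: every vertex lies in some bag; for every edge, both endpoints lie together in some bag; and for every vertex, the bags containing it form a connected subtree. Here vertex 5 appears in no bag, so the decomposition is invalid.

No — vertex 5 appears in no bag.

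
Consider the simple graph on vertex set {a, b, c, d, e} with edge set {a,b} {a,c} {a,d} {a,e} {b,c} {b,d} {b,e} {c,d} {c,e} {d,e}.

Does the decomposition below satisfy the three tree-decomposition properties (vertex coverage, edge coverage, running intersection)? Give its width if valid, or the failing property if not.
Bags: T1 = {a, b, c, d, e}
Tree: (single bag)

Yes; width 4.

Vertex coverage: the bags together contain {a, b, c, d, e}, the full vertex set. Edge coverage: each edge of G has both endpoints in at least one bag. Running intersection: for every vertex, the bags containing it form a connected subtree. All three properties hold, so this is a valid tree decomposition of width max|bag| − 1 = 4, and hence tw(G) ≤ 4.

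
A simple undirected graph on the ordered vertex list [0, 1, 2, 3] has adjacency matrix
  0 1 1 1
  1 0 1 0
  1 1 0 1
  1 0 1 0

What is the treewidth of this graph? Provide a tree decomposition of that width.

Treewidth 2.
Bags: B1 = {0, 1, 2}  B2 = {0, 2, 3}
Tree: B1–B2

The largest bag has 3 vertices, giving width 2; this decomposition certifies tw(G) ≤ 2. On the other hand G contains the 3-clique {0, 1, 2}. A clique must lie in a single bag of any decomposition, so no decomposition can have width below 2. Hence tw(G) = 2 exactly.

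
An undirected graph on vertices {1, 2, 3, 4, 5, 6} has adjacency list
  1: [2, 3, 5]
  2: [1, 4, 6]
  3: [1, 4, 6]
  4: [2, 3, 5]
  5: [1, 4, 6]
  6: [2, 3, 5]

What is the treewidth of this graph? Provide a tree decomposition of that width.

Treewidth 3.
One optimal decomposition is:
Bags: B1 = {2, 3, 4, 5}  B2 = {2, 3, 5, 6}  B3 = {1, 2, 3, 5}
Tree: B1–B2, B2–B3

Every bag has size at most 4, so the width is 4 − 1 = 3 and tw(G) ≤ 3. For the lower bound: the 4 vertex sets {2,4}, {3,6}, {5}, {1} are disjoint, each induces a connected subgraph, and every pair is joined by at least one edge of G. Contracting each set to a single vertex therefore yields K_{4} as a minor, and since treewidth is minor-monotone, tw(G) ≥ tw(K_{4}) = 3. Combining the bounds, tw(G) = 3.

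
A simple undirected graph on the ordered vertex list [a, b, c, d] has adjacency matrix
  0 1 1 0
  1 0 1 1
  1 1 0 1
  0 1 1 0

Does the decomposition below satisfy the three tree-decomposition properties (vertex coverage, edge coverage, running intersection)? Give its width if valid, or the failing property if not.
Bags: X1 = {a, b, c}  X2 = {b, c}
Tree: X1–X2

No — vertex d appears in no bag.

A tree decomposition must satisfy three properties: every vertex lies in some bag; for every edge, both endpoints lie together in some bag; and for every vertex, the bags containing it form a connected subtree. Here vertex d appears in no bag, so the decomposition is invalid.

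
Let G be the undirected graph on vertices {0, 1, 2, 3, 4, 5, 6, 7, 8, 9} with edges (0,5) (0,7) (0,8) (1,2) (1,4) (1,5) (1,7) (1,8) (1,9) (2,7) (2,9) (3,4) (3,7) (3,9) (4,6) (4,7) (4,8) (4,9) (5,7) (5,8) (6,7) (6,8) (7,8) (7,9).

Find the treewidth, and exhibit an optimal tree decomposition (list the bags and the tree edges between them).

Treewidth 3.
One such decomposition:
Bags: B1 = {1, 5, 7, 8}  B2 = {1, 4, 7, 8}  B3 = {0, 5, 7, 8}  B4 = {1, 4, 7, 9}  B5 = {4, 6, 7, 8}  B6 = {1, 2, 7, 9}  B7 = {3, 4, 7, 9}
Tree: B1–B2, B1–B3, B2–B4, B2–B5, B4–B6, B4–B7

Every bag has size at most 4, so the width is 4 − 1 = 3 and tw(G) ≤ 3. For the lower bound, the 4 vertices {0, 5, 7, 8} are pairwise adjacent, and any tree decomposition puts a clique entirely inside one bag — forcing width ≥ 3. Hence tw(G) = 3 exactly.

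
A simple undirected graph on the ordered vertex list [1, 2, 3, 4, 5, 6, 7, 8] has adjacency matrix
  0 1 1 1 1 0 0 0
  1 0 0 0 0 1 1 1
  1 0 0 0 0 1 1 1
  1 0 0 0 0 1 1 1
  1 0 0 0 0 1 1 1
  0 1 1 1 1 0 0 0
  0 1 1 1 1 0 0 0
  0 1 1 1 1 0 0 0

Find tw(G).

4

A width-4 tree decomposition is:
Bags: B1 = {2, 3, 4, 5, 8}  B2 = {2, 3, 4, 5, 6}  B3 = {1, 2, 3, 4, 5}  B4 = {2, 3, 4, 5, 7}
Tree: B1–B2, B2–B3, B3–B4
Each bag holds 5 vertices, so the decomposition has width 4, which upper-bounds the treewidth. For the lower bound: the 5 vertex sets {5,8}, {4,6}, {1,2}, {3}, {7} are disjoint, each induces a connected subgraph, and every pair is joined by at least one edge of G. Contracting each set to a single vertex therefore yields K_{5} as a minor, and since treewidth is minor-monotone, tw(G) ≥ tw(K_{5}) = 4. Therefore the treewidth is 4.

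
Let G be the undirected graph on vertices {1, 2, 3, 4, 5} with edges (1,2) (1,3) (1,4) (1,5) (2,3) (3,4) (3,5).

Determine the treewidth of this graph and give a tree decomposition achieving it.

The largest bag has 3 vertices, giving width 2; this decomposition certifies tw(G) ≤ 2. Conversely, {1, 2, 3} is a clique of size 3, and the vertices of any clique must share a bag in every tree decomposition; so some bag has ≥ 3 vertices and tw(G) ≥ 2. Hence tw(G) = 2 exactly.

Treewidth 2.
One optimal decomposition is:
Bags: B1 = {1, 2, 3}  B2 = {1, 3, 5}  B3 = {1, 3, 4}
Tree: B1–B2, B1–B3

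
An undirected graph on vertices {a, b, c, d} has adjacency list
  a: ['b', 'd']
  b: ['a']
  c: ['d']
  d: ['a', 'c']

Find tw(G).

1

A width-1 tree decomposition is:
Bags: B1 = {c, d}  B2 = {a, d}  B3 = {a, b}
Tree: B1–B2, B2–B3
Each bag holds 2 vertices, so the decomposition has width 1, which upper-bounds the treewidth. Any graph with an edge has treewidth ≥ 1, and G has the edge d–c. Hence tw(G) = 1 exactly.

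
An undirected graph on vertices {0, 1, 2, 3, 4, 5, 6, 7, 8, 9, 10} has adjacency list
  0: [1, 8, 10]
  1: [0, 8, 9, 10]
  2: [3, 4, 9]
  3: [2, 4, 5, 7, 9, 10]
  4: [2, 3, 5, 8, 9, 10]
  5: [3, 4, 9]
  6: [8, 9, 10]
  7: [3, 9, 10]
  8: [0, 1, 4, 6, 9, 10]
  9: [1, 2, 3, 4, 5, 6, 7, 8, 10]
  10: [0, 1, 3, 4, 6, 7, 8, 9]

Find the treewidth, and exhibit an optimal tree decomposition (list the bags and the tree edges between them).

Each bag holds 4 vertices, so the decomposition has width 3, which upper-bounds the treewidth. For the lower bound, the 4 vertices {0, 1, 8, 10} are pairwise adjacent, and any tree decomposition puts a clique entirely inside one bag — forcing width ≥ 3. Hence tw(G) = 3 exactly.

Treewidth 3.
One such decomposition:
Bags: B1 = {3, 4, 5, 9}  B2 = {3, 4, 9, 10}  B3 = {4, 8, 9, 10}  B4 = {6, 8, 9, 10}  B5 = {3, 7, 9, 10}  B6 = {1, 8, 9, 10}  B7 = {0, 1, 8, 10}  B8 = {2, 3, 4, 9}
Tree: B1–B2, B2–B3, B3–B4, B2–B5, B4–B6, B6–B7, B2–B8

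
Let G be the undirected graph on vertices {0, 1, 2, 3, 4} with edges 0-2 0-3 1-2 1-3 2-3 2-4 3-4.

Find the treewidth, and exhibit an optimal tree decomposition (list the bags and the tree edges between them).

Each bag holds 3 vertices, so the decomposition has width 2, which upper-bounds the treewidth. On the other hand G contains the 3-clique {0, 2, 3}. A clique must lie in a single bag of any decomposition, so no decomposition can have width below 2. Hence tw(G) = 2 exactly.

Treewidth 2.
Bags: B1 = {1, 2, 3}  B2 = {2, 3, 4}  B3 = {0, 2, 3}
Tree: B1–B2, B2–B3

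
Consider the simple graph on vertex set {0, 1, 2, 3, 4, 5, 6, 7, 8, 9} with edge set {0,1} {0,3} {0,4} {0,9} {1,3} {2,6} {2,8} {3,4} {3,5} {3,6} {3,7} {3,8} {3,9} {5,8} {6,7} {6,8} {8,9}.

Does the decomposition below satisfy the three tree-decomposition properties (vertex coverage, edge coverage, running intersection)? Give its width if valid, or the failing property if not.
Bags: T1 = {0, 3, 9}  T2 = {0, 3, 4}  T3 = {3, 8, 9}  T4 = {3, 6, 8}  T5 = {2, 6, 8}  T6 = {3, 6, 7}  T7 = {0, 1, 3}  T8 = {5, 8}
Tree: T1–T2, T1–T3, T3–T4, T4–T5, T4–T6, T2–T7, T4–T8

No — edge (3,5) lies in no bag.

A tree decomposition must satisfy three properties: every vertex lies in some bag; for every edge, both endpoints lie together in some bag; and for every vertex, the bags containing it form a connected subtree. Here edge (3,5) lies in no bag, so the decomposition is invalid.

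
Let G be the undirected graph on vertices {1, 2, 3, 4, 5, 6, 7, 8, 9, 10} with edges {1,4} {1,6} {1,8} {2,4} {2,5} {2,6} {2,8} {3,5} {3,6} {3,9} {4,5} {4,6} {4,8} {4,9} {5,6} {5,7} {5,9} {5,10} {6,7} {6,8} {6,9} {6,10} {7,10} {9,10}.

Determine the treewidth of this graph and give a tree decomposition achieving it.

Treewidth 3.
One such decomposition:
Bags: B1 = {2, 4, 5, 6}  B2 = {4, 5, 6, 9}  B3 = {3, 5, 6, 9}  B4 = {2, 4, 6, 8}  B5 = {1, 4, 6, 8}  B6 = {5, 6, 9, 10}  B7 = {5, 6, 7, 10}
Tree: B1–B2, B2–B3, B1–B4, B4–B5, B3–B6, B6–B7

The largest bag has 4 vertices, giving width 3; this decomposition certifies tw(G) ≤ 3. On the other hand G contains the 4-clique {1, 4, 6, 8}. A clique must lie in a single bag of any decomposition, so no decomposition can have width below 3. The upper and lower bounds meet at 3, so that is the treewidth.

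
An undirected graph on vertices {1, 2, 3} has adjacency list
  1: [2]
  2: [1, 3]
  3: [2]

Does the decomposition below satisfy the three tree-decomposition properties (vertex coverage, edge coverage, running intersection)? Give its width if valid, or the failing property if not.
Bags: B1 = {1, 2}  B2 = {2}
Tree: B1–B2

A tree decomposition must satisfy three properties: every vertex lies in some bag; for every edge, both endpoints lie together in some bag; and for every vertex, the bags containing it form a connected subtree. Here vertex 3 appears in no bag, so the decomposition is invalid.

No — vertex 3 appears in no bag.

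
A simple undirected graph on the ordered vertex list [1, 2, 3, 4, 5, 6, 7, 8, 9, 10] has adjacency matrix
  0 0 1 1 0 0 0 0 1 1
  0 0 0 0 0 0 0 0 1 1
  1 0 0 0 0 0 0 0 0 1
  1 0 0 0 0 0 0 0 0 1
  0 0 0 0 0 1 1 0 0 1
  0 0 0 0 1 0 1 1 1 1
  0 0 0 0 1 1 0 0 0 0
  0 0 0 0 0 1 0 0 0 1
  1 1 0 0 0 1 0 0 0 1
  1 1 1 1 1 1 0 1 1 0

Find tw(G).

A width-2 tree decomposition is:
Bags: B1 = {1, 9, 10}  B2 = {6, 9, 10}  B3 = {2, 9, 10}  B4 = {1, 3, 10}  B5 = {1, 4, 10}  B6 = {6, 8, 10}  B7 = {5, 6, 10}  B8 = {5, 6, 7}
Tree: B1–B2, B1–B3, B1–B4, B4–B5, B2–B6, B2–B7, B7–B8
Every bag has size at most 3, so the width is 3 − 1 = 2 and tw(G) ≤ 2. Conversely, {1, 9, 10} is a clique of size 3, and the vertices of any clique must share a bag in every tree decomposition; so some bag has ≥ 3 vertices and tw(G) ≥ 2. Hence tw(G) = 2 exactly.

2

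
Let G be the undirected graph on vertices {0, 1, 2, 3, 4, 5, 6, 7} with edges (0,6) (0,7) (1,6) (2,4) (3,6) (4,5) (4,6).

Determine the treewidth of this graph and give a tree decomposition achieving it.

Treewidth 1.
One such decomposition:
Bags: B1 = {0, 6}  B2 = {1, 6}  B3 = {3, 6}  B4 = {0, 7}  B5 = {4, 6}  B6 = {2, 4}  B7 = {4, 5}
Tree: B1–B2, B2–B3, B1–B4, B2–B5, B5–B6, B6–B7

Every bag has size at most 2, so the width is 2 − 1 = 1 and tw(G) ≤ 1. G has an edge, so its treewidth is at least 1. Combining the bounds, tw(G) = 1.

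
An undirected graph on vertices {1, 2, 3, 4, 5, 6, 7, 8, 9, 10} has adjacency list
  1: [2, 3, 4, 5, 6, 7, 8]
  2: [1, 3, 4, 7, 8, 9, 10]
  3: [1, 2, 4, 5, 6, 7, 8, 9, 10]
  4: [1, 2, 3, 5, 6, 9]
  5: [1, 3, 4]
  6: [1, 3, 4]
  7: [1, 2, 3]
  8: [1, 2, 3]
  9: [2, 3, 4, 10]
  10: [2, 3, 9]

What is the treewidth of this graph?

A width-3 tree decomposition is:
Bags: B1 = {1, 2, 3, 4}  B2 = {2, 3, 4, 9}  B3 = {2, 3, 9, 10}  B4 = {1, 2, 3, 7}  B5 = {1, 3, 4, 5}  B6 = {1, 2, 3, 8}  B7 = {1, 3, 4, 6}
Tree: B1–B2, B2–B3, B1–B4, B1–B5, B1–B6, B1–B7
Every bag has size at most 4, so the width is 4 − 1 = 3 and tw(G) ≤ 3. On the other hand G contains the 4-clique {1, 2, 3, 8}. A clique must lie in a single bag of any decomposition, so no decomposition can have width below 3. Hence tw(G) = 3 exactly.

3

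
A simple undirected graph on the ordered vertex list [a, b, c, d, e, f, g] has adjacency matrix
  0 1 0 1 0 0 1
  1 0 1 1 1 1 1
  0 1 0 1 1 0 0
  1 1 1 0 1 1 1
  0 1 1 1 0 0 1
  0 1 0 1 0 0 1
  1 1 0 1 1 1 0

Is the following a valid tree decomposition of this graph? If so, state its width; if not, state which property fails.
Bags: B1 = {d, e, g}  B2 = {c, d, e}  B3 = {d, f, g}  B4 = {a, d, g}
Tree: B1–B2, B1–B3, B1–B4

No — vertex b appears in no bag.

A tree decomposition must satisfy three properties: every vertex lies in some bag; for every edge, both endpoints lie together in some bag; and for every vertex, the bags containing it form a connected subtree. Here vertex b appears in no bag, so the decomposition is invalid.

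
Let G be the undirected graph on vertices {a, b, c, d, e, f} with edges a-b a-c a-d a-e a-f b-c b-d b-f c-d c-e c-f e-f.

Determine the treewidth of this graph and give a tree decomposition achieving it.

Treewidth 3.
One optimal decomposition is:
Bags: B1 = {a, c, e, f}  B2 = {a, b, c, f}  B3 = {a, b, c, d}
Tree: B1–B2, B2–B3

Every bag has size at most 4, so the width is 4 − 1 = 3 and tw(G) ≤ 3. For the lower bound, the 4 vertices {a, b, c, d} are pairwise adjacent, and any tree decomposition puts a clique entirely inside one bag — forcing width ≥ 3. The upper and lower bounds meet at 3, so that is the treewidth.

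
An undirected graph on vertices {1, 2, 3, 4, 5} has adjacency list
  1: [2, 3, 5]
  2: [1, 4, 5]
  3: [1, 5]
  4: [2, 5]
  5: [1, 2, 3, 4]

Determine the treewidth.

A width-2 tree decomposition is:
Bags: B1 = {1, 2, 5}  B2 = {2, 4, 5}  B3 = {1, 3, 5}
Tree: B1–B2, B1–B3
The largest bag has 3 vertices, giving width 2; this decomposition certifies tw(G) ≤ 2. On the other hand G contains the 3-clique {1, 2, 5}. A clique must lie in a single bag of any decomposition, so no decomposition can have width below 2. Therefore the treewidth is 2.

2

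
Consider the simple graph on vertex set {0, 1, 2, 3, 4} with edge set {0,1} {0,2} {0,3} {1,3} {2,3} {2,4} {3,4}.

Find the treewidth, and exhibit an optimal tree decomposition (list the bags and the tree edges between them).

Treewidth 2.
Bags: B1 = {2, 3, 4}  B2 = {0, 2, 3}  B3 = {0, 1, 3}
Tree: B1–B2, B2–B3

The largest bag has 3 vertices, giving width 2; this decomposition certifies tw(G) ≤ 2. For the lower bound, the 3 vertices {0, 1, 3} are pairwise adjacent, and any tree decomposition puts a clique entirely inside one bag — forcing width ≥ 2. Combining the bounds, tw(G) = 2.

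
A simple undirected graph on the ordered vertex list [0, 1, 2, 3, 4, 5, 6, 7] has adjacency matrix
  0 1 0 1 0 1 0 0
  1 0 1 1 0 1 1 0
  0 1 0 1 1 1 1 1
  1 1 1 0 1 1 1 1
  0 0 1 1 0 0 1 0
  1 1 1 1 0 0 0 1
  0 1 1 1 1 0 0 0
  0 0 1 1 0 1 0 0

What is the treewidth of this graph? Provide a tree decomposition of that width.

Every bag has size at most 4, so the width is 4 − 1 = 3 and tw(G) ≤ 3. Conversely, {0, 1, 3, 5} is a clique of size 4, and the vertices of any clique must share a bag in every tree decomposition; so some bag has ≥ 4 vertices and tw(G) ≥ 3. The upper and lower bounds meet at 3, so that is the treewidth.

Treewidth 3.
Bags: B1 = {1, 2, 3, 5}  B2 = {0, 1, 3, 5}  B3 = {2, 3, 5, 7}  B4 = {1, 2, 3, 6}  B5 = {2, 3, 4, 6}
Tree: B1–B2, B1–B3, B1–B4, B4–B5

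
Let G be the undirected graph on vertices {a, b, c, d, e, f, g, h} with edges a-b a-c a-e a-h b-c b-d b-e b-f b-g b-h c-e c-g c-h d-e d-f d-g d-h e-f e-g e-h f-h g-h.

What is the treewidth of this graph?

4

A width-4 tree decomposition is:
Bags: B1 = {b, c, e, g, h}  B2 = {a, b, c, e, h}  B3 = {b, d, e, g, h}  B4 = {b, d, e, f, h}
Tree: B1–B2, B1–B3, B3–B4
Each bag holds 5 vertices, so the decomposition has width 4, which upper-bounds the treewidth. For the lower bound, the 5 vertices {b, d, e, g, h} are pairwise adjacent, and any tree decomposition puts a clique entirely inside one bag — forcing width ≥ 4. Hence tw(G) = 4 exactly.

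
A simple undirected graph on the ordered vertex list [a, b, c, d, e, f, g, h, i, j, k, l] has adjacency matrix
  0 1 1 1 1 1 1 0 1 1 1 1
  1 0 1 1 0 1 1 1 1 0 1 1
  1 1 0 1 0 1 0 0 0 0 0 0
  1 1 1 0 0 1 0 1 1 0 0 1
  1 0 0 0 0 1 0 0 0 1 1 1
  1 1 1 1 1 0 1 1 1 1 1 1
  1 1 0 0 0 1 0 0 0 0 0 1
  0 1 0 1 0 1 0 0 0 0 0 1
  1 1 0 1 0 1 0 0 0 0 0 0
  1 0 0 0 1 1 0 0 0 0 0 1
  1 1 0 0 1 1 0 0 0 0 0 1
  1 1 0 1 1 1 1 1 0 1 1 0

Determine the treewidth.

A width-4 tree decomposition is:
Bags: B1 = {a, b, f, k, l}  B2 = {a, b, d, f, l}  B3 = {a, e, f, k, l}  B4 = {a, b, f, g, l}  B5 = {a, b, c, d, f}  B6 = {a, e, f, j, l}  B7 = {b, d, f, h, l}  B8 = {a, b, d, f, i}
Tree: B1–B2, B1–B3, B2–B4, B2–B5, B3–B6, B2–B7, B5–B8
Each bag holds 5 vertices, so the decomposition has width 4, which upper-bounds the treewidth. For the lower bound, the 5 vertices {b, d, f, h, l} are pairwise adjacent, and any tree decomposition puts a clique entirely inside one bag — forcing width ≥ 4. The upper and lower bounds meet at 4, so that is the treewidth.

4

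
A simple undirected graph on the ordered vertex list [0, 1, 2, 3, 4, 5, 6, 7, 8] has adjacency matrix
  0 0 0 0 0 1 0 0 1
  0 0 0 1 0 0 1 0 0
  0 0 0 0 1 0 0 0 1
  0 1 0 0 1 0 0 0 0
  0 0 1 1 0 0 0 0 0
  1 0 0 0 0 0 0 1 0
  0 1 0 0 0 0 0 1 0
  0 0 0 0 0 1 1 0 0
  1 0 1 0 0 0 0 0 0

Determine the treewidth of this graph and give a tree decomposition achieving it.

Treewidth 2.
One optimal decomposition is:
Bags: B1 = {1, 3, 4}  B2 = {1, 2, 4}  B3 = {1, 2, 8}  B4 = {0, 1, 8}  B5 = {0, 1, 5}  B6 = {1, 5, 7}  B7 = {1, 6, 7}
Tree: B1–B2, B2–B3, B3–B4, B4–B5, B5–B6, B6–B7

Every bag has size at most 3, so the width is 3 − 1 = 2 and tw(G) ≤ 2. The edges 1–3–4–2–8–0–5–7–6–1 form a cycle, so G is not a tree and its treewidth is at least 2. Hence tw(G) = 2 exactly.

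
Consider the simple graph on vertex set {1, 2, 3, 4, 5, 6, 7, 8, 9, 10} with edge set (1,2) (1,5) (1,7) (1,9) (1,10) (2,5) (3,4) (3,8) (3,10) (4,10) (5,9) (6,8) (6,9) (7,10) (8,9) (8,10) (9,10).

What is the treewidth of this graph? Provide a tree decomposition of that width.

Every bag has size at most 3, so the width is 3 − 1 = 2 and tw(G) ≤ 2. On the other hand G contains the 3-clique {1, 2, 5}. A clique must lie in a single bag of any decomposition, so no decomposition can have width below 2. The upper and lower bounds meet at 2, so that is the treewidth.

Treewidth 2.
One optimal decomposition is:
Bags: B1 = {1, 9, 10}  B2 = {8, 9, 10}  B3 = {1, 5, 9}  B4 = {1, 7, 10}  B5 = {1, 2, 5}  B6 = {3, 8, 10}  B7 = {3, 4, 10}  B8 = {6, 8, 9}
Tree: B1–B2, B1–B3, B1–B4, B3–B5, B2–B6, B6–B7, B2–B8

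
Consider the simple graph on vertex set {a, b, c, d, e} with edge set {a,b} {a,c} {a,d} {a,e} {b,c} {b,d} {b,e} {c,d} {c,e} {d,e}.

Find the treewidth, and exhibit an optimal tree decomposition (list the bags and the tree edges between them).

Treewidth 4.
One optimal decomposition is:
Bags: B1 = {a, b, c, d, e}
Tree: (single bag)

A single bag containing all 5 vertices is trivially a valid decomposition of width 4. Conversely, {a, b, c, d, e} is a clique of size 5, and the vertices of any clique must share a bag in every tree decomposition; so some bag has ≥ 5 vertices and tw(G) ≥ 4. Combining the bounds, tw(G) = 4.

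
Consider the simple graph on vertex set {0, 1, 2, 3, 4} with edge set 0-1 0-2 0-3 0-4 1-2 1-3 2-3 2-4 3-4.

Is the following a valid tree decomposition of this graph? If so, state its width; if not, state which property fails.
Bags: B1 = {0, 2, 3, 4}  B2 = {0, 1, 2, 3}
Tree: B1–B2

Checking the three conditions: (i) the bags cover all of {0, 1, 2, 3, 4}; (ii) for each edge, some bag contains both endpoints; (iii) the bags containing any fixed vertex form a subtree. All hold, so the decomposition is valid with width 4 − 1 = 3.

Yes; width 3.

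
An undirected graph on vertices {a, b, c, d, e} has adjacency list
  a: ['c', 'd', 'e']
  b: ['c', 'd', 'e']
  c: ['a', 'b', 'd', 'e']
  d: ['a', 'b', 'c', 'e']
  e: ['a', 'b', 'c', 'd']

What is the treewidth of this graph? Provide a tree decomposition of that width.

Treewidth 3.
One optimal decomposition is:
Bags: B1 = {b, c, d, e}  B2 = {a, c, d, e}
Tree: B1–B2

The largest bag has 4 vertices, giving width 3; this decomposition certifies tw(G) ≤ 3. For the lower bound, the 4 vertices {a, c, d, e} are pairwise adjacent, and any tree decomposition puts a clique entirely inside one bag — forcing width ≥ 3. Therefore the treewidth is 3.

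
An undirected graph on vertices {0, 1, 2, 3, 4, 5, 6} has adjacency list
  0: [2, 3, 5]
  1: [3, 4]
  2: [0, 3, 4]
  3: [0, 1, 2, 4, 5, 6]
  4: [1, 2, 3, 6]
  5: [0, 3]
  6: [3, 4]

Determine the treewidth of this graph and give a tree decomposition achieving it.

Treewidth 2.
One such decomposition:
Bags: B1 = {0, 2, 3}  B2 = {2, 3, 4}  B3 = {3, 4, 6}  B4 = {1, 3, 4}  B5 = {0, 3, 5}
Tree: B1–B2, B2–B3, B2–B4, B1–B5

Each bag holds 3 vertices, so the decomposition has width 2, which upper-bounds the treewidth. For the lower bound, the 3 vertices {0, 2, 3} are pairwise adjacent, and any tree decomposition puts a clique entirely inside one bag — forcing width ≥ 2. Therefore the treewidth is 2.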